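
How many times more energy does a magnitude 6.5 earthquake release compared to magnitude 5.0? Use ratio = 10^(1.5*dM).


M2 - M1 = 6.5 - 5.0 = 1.5
1.5 * 1.5 = 2.25
ratio = 10^2.25 = 177.83

177.83


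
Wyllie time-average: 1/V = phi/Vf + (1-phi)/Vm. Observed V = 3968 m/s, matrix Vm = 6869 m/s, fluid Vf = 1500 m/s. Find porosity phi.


1/V - 1/Vm = 1/3968 - 1/6869 = 0.00010643
1/Vf - 1/Vm = 1/1500 - 1/6869 = 0.00052109
phi = 0.00010643 / 0.00052109 = 0.2043

0.2043


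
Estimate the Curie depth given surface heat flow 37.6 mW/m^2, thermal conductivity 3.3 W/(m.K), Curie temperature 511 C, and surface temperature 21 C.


T_Curie - T_surf = 511 - 21 = 490 C
Convert q to W/m^2: 37.6 mW/m^2 = 0.0376 W/m^2
d = 490 * 3.3 / 0.0376 = 43005.32 m

43005.32


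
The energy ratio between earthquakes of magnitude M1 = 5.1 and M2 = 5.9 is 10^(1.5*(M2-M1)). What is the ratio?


M2 - M1 = 5.9 - 5.1 = 0.8
1.5 * 0.8 = 1.2
ratio = 10^1.2 = 15.85

15.85


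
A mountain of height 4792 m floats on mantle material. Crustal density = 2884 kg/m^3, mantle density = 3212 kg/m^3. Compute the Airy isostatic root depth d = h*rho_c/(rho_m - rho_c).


rho_m - rho_c = 3212 - 2884 = 328
d = 4792 * 2884 / 328
= 13820128 / 328
= 42134.54 m

42134.54


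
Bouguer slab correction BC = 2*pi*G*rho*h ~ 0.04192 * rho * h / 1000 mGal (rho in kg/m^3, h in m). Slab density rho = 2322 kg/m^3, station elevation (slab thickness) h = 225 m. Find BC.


BC = 0.04192 * rho * h / 1000
= 0.04192 * 2322 * 225 / 1000
= 21.9011 mGal

21.9011


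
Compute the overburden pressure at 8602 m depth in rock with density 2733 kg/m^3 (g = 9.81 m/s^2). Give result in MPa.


P = rho * g * z / 1e6
= 2733 * 9.81 * 8602 / 1e6
= 230625899.46 / 1e6
= 230.6259 MPa

230.6259


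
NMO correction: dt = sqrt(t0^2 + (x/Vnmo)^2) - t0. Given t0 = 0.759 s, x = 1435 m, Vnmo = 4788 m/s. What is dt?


x/Vnmo = 1435/4788 = 0.299708
(x/Vnmo)^2 = 0.089825
t0^2 = 0.576081
sqrt(0.576081 + 0.089825) = 0.81603
dt = 0.81603 - 0.759 = 0.05703

0.05703


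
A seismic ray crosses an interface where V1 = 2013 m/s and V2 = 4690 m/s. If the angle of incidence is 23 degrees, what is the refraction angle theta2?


sin(theta1) = sin(23 deg) = 0.390731
sin(theta2) = V2/V1 * sin(theta1) = 4690/2013 * 0.390731 = 0.910347
theta2 = arcsin(0.910347) = 65.5534 degrees

65.5534


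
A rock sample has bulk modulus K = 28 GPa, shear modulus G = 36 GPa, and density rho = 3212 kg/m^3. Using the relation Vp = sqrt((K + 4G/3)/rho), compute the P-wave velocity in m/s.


First compute the effective modulus:
K + 4G/3 = 28e9 + 4*36e9/3 = 76000000000.0 Pa
Then divide by density:
76000000000.0 / 3212 = 23661270.2366 Pa/(kg/m^3)
Take the square root:
Vp = sqrt(23661270.2366) = 4864.29 m/s

4864.29


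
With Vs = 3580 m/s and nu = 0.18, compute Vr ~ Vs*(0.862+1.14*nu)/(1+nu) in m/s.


Numerator factor = 0.862 + 1.14*0.18 = 1.0672
Denominator = 1 + 0.18 = 1.18
Vr = 3580 * 1.0672 / 1.18 = 3237.78 m/s

3237.78


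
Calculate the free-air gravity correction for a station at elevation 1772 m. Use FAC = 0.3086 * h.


FAC = 0.3086 * h
= 0.3086 * 1772
= 546.8392 mGal

546.8392


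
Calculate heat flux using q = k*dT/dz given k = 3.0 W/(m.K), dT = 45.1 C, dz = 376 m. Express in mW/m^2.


q = k * dT / dz * 1000
= 3.0 * 45.1 / 376 * 1000
= 0.35984 * 1000
= 359.8404 mW/m^2

359.8404


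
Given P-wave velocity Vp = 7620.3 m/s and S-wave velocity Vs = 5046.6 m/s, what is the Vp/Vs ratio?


Vp/Vs = 7620.3 / 5046.6
= 1.51

1.51


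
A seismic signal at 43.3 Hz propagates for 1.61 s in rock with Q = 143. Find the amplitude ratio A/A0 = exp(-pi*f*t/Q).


pi*f*t/Q = pi*43.3*1.61/143 = 1.531537
A/A0 = exp(-1.531537) = 0.216203

0.216203


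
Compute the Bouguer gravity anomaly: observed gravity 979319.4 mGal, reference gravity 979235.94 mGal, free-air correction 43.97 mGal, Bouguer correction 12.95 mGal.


BA = g_obs - g_ref + FAC - BC
= 979319.4 - 979235.94 + 43.97 - 12.95
= 114.48 mGal

114.48


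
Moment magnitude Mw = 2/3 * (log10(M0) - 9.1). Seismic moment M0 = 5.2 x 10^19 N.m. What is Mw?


log10(M0) = log10(5.2 x 10^19) = 19.716
Mw = 2/3 * (19.716 - 9.1)
= 2/3 * 10.616
= 7.08

7.08


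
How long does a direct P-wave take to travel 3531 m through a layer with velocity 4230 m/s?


t = x / V
= 3531 / 4230
= 0.8348 s

0.8348


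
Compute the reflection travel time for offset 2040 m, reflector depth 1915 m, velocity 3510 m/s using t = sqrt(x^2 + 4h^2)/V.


x^2 + 4h^2 = 2040^2 + 4*1915^2 = 4161600 + 14668900 = 18830500
sqrt(18830500) = 4339.4124
t = 4339.4124 / 3510 = 1.2363 s

1.2363


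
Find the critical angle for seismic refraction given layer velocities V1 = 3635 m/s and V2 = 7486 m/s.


V1/V2 = 3635/7486 = 0.485573
theta_c = arcsin(0.485573) = 29.05 degrees

29.05


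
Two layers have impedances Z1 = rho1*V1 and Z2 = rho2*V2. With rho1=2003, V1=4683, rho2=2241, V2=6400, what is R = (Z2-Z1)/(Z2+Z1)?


Z1 = 2003 * 4683 = 9380049
Z2 = 2241 * 6400 = 14342400
R = (14342400 - 9380049) / (14342400 + 9380049) = 4962351 / 23722449 = 0.2092

0.2092


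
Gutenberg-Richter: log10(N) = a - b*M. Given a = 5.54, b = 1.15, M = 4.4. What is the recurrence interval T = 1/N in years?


log10(N) = 5.54 - 1.15*4.4 = 0.48
N = 10^0.48 = 3.019952
T = 1/N = 1/3.019952 = 0.3311 years

0.3311


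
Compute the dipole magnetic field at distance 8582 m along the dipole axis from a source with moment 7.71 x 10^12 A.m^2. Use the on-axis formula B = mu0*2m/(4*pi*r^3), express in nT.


m = 7.71 x 10^12 = 7710000000000 A.m^2
2m = 15420000000000 A.m^2
r^3 = 8582^3 = 632070513368
B = (4pi*10^-7) * 15420000000000 / (4*pi * 632070513368) * 1e9
= 19377343.487342 / 7942832325390.55 * 1e9
= 2439.6012 nT

2439.6012


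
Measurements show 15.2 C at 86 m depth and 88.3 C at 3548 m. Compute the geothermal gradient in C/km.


dT = 88.3 - 15.2 = 73.1 C
dz = 3548 - 86 = 3462 m
gradient = dT/dz * 1000 = 73.1/3462 * 1000 = 21.115 C/km

21.115


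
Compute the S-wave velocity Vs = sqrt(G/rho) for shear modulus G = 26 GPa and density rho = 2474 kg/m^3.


Convert G to Pa: G = 26e9 Pa
Compute G/rho = 26e9 / 2474 = 10509296.6855
Vs = sqrt(10509296.6855) = 3241.8 m/s

3241.8


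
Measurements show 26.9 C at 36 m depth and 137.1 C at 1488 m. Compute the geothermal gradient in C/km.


dT = 137.1 - 26.9 = 110.2 C
dz = 1488 - 36 = 1452 m
gradient = dT/dz * 1000 = 110.2/1452 * 1000 = 75.8953 C/km

75.8953


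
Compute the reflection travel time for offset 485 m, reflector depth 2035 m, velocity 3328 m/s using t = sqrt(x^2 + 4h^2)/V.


x^2 + 4h^2 = 485^2 + 4*2035^2 = 235225 + 16564900 = 16800125
sqrt(16800125) = 4098.7956
t = 4098.7956 / 3328 = 1.2316 s

1.2316


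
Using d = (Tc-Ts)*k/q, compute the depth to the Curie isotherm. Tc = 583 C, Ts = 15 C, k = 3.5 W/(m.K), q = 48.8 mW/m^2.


T_Curie - T_surf = 583 - 15 = 568 C
Convert q to W/m^2: 48.8 mW/m^2 = 0.0488 W/m^2
d = 568 * 3.5 / 0.0488 = 40737.7 m

40737.7


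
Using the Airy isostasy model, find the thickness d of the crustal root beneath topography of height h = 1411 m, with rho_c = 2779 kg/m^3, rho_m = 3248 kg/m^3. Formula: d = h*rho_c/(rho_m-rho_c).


rho_m - rho_c = 3248 - 2779 = 469
d = 1411 * 2779 / 469
= 3921169 / 469
= 8360.7 m

8360.7


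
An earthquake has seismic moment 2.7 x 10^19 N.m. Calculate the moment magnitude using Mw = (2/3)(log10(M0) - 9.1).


log10(M0) = log10(2.7 x 10^19) = 19.4314
Mw = 2/3 * (19.4314 - 9.1)
= 2/3 * 10.3314
= 6.89

6.89


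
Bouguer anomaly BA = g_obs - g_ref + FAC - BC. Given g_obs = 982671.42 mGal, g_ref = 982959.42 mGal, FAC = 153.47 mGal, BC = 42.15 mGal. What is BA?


BA = g_obs - g_ref + FAC - BC
= 982671.42 - 982959.42 + 153.47 - 42.15
= -176.68 mGal

-176.68


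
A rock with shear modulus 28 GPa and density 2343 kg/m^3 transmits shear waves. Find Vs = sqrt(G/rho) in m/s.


Convert G to Pa: G = 28e9 Pa
Compute G/rho = 28e9 / 2343 = 11950490.8237
Vs = sqrt(11950490.8237) = 3456.95 m/s

3456.95


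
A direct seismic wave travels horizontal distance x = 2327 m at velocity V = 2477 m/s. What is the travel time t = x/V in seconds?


t = x / V
= 2327 / 2477
= 0.9394 s

0.9394


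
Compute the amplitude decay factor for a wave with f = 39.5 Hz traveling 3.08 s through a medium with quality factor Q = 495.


pi*f*t/Q = pi*39.5*3.08/495 = 0.772134
A/A0 = exp(-0.772134) = 0.462026

0.462026


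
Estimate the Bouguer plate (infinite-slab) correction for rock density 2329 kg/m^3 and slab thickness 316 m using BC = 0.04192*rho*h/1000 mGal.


BC = 0.04192 * rho * h / 1000
= 0.04192 * 2329 * 316 / 1000
= 30.8516 mGal

30.8516


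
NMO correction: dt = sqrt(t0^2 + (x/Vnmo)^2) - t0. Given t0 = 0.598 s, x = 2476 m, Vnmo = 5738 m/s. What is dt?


x/Vnmo = 2476/5738 = 0.431509
(x/Vnmo)^2 = 0.1862
t0^2 = 0.357604
sqrt(0.357604 + 0.1862) = 0.737431
dt = 0.737431 - 0.598 = 0.139431

0.139431


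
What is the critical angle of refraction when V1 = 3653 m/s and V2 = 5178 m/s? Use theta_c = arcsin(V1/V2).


V1/V2 = 3653/5178 = 0.705485
theta_c = arcsin(0.705485) = 44.8687 degrees

44.8687


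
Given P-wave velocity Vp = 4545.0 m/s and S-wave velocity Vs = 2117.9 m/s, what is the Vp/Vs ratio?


Vp/Vs = 4545.0 / 2117.9
= 2.146

2.146


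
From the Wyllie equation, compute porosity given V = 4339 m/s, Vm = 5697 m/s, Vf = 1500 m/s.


1/V - 1/Vm = 1/4339 - 1/5697 = 5.494e-05
1/Vf - 1/Vm = 1/1500 - 1/5697 = 0.00049114
phi = 5.494e-05 / 0.00049114 = 0.1119

0.1119


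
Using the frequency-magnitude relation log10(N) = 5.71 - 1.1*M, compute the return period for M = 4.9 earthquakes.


log10(N) = 5.71 - 1.1*4.9 = 0.32
N = 10^0.32 = 2.089296
T = 1/N = 1/2.089296 = 0.4786 years

0.4786


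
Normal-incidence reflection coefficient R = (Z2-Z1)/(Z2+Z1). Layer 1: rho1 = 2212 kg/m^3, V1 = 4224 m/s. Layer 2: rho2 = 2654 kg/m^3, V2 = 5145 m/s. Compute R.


Z1 = 2212 * 4224 = 9343488
Z2 = 2654 * 5145 = 13654830
R = (13654830 - 9343488) / (13654830 + 9343488) = 4311342 / 22998318 = 0.1875

0.1875


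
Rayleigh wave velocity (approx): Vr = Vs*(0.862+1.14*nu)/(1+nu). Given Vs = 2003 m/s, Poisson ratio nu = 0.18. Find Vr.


Numerator factor = 0.862 + 1.14*0.18 = 1.0672
Denominator = 1 + 0.18 = 1.18
Vr = 2003 * 1.0672 / 1.18 = 1811.53 m/s

1811.53


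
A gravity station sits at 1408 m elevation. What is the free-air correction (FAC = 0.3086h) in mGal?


FAC = 0.3086 * h
= 0.3086 * 1408
= 434.5088 mGal

434.5088


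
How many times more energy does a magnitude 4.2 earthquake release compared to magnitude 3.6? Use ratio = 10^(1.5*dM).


M2 - M1 = 4.2 - 3.6 = 0.6
1.5 * 0.6 = 0.9
ratio = 10^0.9 = 7.94

7.94


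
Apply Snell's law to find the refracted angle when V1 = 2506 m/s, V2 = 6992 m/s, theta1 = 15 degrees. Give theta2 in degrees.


sin(theta1) = sin(15 deg) = 0.258819
sin(theta2) = V2/V1 * sin(theta1) = 6992/2506 * 0.258819 = 0.722132
theta2 = arcsin(0.722132) = 46.2308 degrees

46.2308


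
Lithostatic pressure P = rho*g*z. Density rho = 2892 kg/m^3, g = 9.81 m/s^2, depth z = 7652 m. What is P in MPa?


P = rho * g * z / 1e6
= 2892 * 9.81 * 7652 / 1e6
= 217091219.04 / 1e6
= 217.0912 MPa

217.0912


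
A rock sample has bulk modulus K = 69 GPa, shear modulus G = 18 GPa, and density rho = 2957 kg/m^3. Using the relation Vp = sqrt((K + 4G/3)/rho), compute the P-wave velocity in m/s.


First compute the effective modulus:
K + 4G/3 = 69e9 + 4*18e9/3 = 93000000000.0 Pa
Then divide by density:
93000000000.0 / 2957 = 31450794.7244 Pa/(kg/m^3)
Take the square root:
Vp = sqrt(31450794.7244) = 5608.1 m/s

5608.1


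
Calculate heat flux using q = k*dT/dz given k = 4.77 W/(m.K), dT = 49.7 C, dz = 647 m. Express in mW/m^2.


q = k * dT / dz * 1000
= 4.77 * 49.7 / 647 * 1000
= 0.366413 * 1000
= 366.4127 mW/m^2

366.4127


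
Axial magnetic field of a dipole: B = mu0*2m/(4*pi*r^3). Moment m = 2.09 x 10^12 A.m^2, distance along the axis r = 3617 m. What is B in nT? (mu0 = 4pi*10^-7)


m = 2.09 x 10^12 = 2090000000000 A.m^2
2m = 4180000000000 A.m^2
r^3 = 3617^3 = 47320086113
B = (4pi*10^-7) * 4180000000000 / (4*pi * 47320086113) * 1e9
= 5252742.916802 / 594641739599.35 * 1e9
= 8833.4581 nT

8833.4581


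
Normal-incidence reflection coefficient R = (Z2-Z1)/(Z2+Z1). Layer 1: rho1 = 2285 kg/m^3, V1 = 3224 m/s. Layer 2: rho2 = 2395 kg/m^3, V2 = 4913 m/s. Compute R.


Z1 = 2285 * 3224 = 7366840
Z2 = 2395 * 4913 = 11766635
R = (11766635 - 7366840) / (11766635 + 7366840) = 4399795 / 19133475 = 0.23

0.23


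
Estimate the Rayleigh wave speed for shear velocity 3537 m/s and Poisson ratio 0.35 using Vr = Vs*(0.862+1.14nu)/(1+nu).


Numerator factor = 0.862 + 1.14*0.35 = 1.261
Denominator = 1 + 0.35 = 1.35
Vr = 3537 * 1.261 / 1.35 = 3303.82 m/s

3303.82


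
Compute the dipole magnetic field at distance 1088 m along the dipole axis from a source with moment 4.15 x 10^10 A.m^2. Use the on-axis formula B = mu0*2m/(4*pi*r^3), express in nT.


m = 4.15 x 10^10 = 41500000000 A.m^2
2m = 83000000000 A.m^2
r^3 = 1088^3 = 1287913472
B = (4pi*10^-7) * 83000000000 / (4*pi * 1287913472) * 1e9
= 104300.876099 / 16184398008.38 * 1e9
= 6444.5323 nT

6444.5323


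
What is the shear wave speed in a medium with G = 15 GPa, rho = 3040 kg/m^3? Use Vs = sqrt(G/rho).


Convert G to Pa: G = 15e9 Pa
Compute G/rho = 15e9 / 3040 = 4934210.5263
Vs = sqrt(4934210.5263) = 2221.31 m/s

2221.31


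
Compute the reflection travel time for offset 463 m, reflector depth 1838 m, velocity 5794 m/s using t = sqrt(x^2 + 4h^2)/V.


x^2 + 4h^2 = 463^2 + 4*1838^2 = 214369 + 13512976 = 13727345
sqrt(13727345) = 3705.0432
t = 3705.0432 / 5794 = 0.6395 s

0.6395


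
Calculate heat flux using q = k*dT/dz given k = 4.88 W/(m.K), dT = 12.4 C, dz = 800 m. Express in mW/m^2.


q = k * dT / dz * 1000
= 4.88 * 12.4 / 800 * 1000
= 0.07564 * 1000
= 75.64 mW/m^2

75.64


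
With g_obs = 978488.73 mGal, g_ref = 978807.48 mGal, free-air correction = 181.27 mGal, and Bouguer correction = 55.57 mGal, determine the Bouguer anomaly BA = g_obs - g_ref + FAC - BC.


BA = g_obs - g_ref + FAC - BC
= 978488.73 - 978807.48 + 181.27 - 55.57
= -193.05 mGal

-193.05


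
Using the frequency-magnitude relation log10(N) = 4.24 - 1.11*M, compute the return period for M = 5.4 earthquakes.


log10(N) = 4.24 - 1.11*5.4 = -1.754
N = 10^-1.754 = 0.01762
T = 1/N = 1/0.01762 = 56.7545 years

56.7545


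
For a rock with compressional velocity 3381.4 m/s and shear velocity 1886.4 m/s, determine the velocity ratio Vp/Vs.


Vp/Vs = 3381.4 / 1886.4
= 1.7925

1.7925


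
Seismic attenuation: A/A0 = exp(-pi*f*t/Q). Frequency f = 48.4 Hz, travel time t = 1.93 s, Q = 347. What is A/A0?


pi*f*t/Q = pi*48.4*1.93/347 = 0.845713
A/A0 = exp(-0.845713) = 0.429251

0.429251


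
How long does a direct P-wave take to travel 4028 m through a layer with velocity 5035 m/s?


t = x / V
= 4028 / 5035
= 0.8 s

0.8


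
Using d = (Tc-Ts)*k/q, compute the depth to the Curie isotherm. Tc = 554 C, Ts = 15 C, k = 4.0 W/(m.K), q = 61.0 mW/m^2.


T_Curie - T_surf = 554 - 15 = 539 C
Convert q to W/m^2: 61.0 mW/m^2 = 0.061 W/m^2
d = 539 * 4.0 / 0.061 = 35344.26 m

35344.26


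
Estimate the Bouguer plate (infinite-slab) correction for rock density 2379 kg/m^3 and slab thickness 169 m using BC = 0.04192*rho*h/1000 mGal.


BC = 0.04192 * rho * h / 1000
= 0.04192 * 2379 * 169 / 1000
= 16.854 mGal

16.854


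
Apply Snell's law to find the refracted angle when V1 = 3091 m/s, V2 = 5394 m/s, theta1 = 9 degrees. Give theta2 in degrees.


sin(theta1) = sin(9 deg) = 0.156434
sin(theta2) = V2/V1 * sin(theta1) = 5394/3091 * 0.156434 = 0.272989
theta2 = arcsin(0.272989) = 15.8422 degrees

15.8422


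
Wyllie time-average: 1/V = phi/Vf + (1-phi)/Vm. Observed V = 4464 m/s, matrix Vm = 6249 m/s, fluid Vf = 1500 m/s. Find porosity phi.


1/V - 1/Vm = 1/4464 - 1/6249 = 6.399e-05
1/Vf - 1/Vm = 1/1500 - 1/6249 = 0.00050664
phi = 6.399e-05 / 0.00050664 = 0.1263

0.1263


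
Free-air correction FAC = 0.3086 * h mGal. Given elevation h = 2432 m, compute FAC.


FAC = 0.3086 * h
= 0.3086 * 2432
= 750.5152 mGal

750.5152


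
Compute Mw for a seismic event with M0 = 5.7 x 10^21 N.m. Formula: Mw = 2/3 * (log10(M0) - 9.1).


log10(M0) = log10(5.7 x 10^21) = 21.7559
Mw = 2/3 * (21.7559 - 9.1)
= 2/3 * 12.6559
= 8.44

8.44


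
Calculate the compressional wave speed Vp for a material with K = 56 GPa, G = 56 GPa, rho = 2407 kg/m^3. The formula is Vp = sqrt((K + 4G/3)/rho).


First compute the effective modulus:
K + 4G/3 = 56e9 + 4*56e9/3 = 130666666666.67 Pa
Then divide by density:
130666666666.67 / 2407 = 54286109.9571 Pa/(kg/m^3)
Take the square root:
Vp = sqrt(54286109.9571) = 7367.91 m/s

7367.91


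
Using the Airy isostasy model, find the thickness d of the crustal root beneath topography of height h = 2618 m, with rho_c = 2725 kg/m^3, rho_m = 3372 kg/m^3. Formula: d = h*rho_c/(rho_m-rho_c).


rho_m - rho_c = 3372 - 2725 = 647
d = 2618 * 2725 / 647
= 7134050 / 647
= 11026.35 m

11026.35


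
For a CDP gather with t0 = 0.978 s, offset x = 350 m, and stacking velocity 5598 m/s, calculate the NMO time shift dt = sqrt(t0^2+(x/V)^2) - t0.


x/Vnmo = 350/5598 = 0.062522
(x/Vnmo)^2 = 0.003909
t0^2 = 0.956484
sqrt(0.956484 + 0.003909) = 0.979996
dt = 0.979996 - 0.978 = 0.001996

0.001996


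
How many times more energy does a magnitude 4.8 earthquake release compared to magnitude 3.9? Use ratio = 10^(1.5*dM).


M2 - M1 = 4.8 - 3.9 = 0.9
1.5 * 0.9 = 1.35
ratio = 10^1.35 = 22.39

22.39


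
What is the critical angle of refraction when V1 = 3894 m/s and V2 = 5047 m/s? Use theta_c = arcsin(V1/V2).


V1/V2 = 3894/5047 = 0.771547
theta_c = arcsin(0.771547) = 50.4931 degrees

50.4931


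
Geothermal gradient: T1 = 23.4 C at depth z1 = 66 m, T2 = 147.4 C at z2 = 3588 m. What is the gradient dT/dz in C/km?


dT = 147.4 - 23.4 = 124.0 C
dz = 3588 - 66 = 3522 m
gradient = dT/dz * 1000 = 124.0/3522 * 1000 = 35.2073 C/km

35.2073


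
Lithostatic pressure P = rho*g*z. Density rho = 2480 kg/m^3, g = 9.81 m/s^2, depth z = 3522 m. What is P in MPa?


P = rho * g * z / 1e6
= 2480 * 9.81 * 3522 / 1e6
= 85686033.6 / 1e6
= 85.686 MPa

85.686


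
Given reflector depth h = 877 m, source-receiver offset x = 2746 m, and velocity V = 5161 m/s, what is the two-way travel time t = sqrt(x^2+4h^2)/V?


x^2 + 4h^2 = 2746^2 + 4*877^2 = 7540516 + 3076516 = 10617032
sqrt(10617032) = 3258.3787
t = 3258.3787 / 5161 = 0.6313 s

0.6313


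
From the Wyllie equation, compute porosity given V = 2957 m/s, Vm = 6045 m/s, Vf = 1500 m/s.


1/V - 1/Vm = 1/2957 - 1/6045 = 0.00017275
1/Vf - 1/Vm = 1/1500 - 1/6045 = 0.00050124
phi = 0.00017275 / 0.00050124 = 0.3447

0.3447


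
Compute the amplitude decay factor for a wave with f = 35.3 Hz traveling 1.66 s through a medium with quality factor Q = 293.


pi*f*t/Q = pi*35.3*1.66/293 = 0.628297
A/A0 = exp(-0.628297) = 0.5335

0.5335


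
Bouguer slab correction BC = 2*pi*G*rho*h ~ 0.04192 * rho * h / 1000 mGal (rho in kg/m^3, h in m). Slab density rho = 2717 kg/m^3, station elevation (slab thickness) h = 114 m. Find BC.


BC = 0.04192 * rho * h / 1000
= 0.04192 * 2717 * 114 / 1000
= 12.9842 mGal

12.9842


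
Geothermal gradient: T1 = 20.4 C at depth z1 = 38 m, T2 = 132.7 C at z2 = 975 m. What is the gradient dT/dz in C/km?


dT = 132.7 - 20.4 = 112.3 C
dz = 975 - 38 = 937 m
gradient = dT/dz * 1000 = 112.3/937 * 1000 = 119.8506 C/km

119.8506


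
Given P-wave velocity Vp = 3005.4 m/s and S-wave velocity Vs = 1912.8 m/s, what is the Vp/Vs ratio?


Vp/Vs = 3005.4 / 1912.8
= 1.5712

1.5712


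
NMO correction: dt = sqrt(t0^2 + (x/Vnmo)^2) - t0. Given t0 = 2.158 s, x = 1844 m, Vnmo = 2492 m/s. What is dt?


x/Vnmo = 1844/2492 = 0.739968
(x/Vnmo)^2 = 0.547552
t0^2 = 4.656964
sqrt(4.656964 + 0.547552) = 2.281341
dt = 2.281341 - 2.158 = 0.123341

0.123341


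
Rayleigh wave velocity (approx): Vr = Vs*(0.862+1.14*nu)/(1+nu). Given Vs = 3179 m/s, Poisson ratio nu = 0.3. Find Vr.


Numerator factor = 0.862 + 1.14*0.3 = 1.204
Denominator = 1 + 0.3 = 1.3
Vr = 3179 * 1.204 / 1.3 = 2944.24 m/s

2944.24


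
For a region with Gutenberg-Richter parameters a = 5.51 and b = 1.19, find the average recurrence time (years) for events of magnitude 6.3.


log10(N) = 5.51 - 1.19*6.3 = -1.987
N = 10^-1.987 = 0.010304
T = 1/N = 1/0.010304 = 97.051 years

97.051


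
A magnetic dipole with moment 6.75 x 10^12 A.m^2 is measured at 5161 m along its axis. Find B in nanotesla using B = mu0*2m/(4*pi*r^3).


m = 6.75 x 10^12 = 6750000000000 A.m^2
2m = 13500000000000 A.m^2
r^3 = 5161^3 = 137467988281
B = (4pi*10^-7) * 13500000000000 / (4*pi * 137467988281) * 1e9
= 16964600.329385 / 1727473688349.43 * 1e9
= 9820.4681 nT

9820.4681


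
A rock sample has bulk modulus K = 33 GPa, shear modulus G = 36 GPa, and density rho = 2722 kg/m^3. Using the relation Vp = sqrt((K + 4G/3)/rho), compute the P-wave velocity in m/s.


First compute the effective modulus:
K + 4G/3 = 33e9 + 4*36e9/3 = 81000000000.0 Pa
Then divide by density:
81000000000.0 / 2722 = 29757531.227 Pa/(kg/m^3)
Take the square root:
Vp = sqrt(29757531.227) = 5455.05 m/s

5455.05


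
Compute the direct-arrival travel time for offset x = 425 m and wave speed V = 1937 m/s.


t = x / V
= 425 / 1937
= 0.2194 s

0.2194


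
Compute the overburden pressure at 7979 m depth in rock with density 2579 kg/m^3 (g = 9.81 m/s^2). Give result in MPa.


P = rho * g * z / 1e6
= 2579 * 9.81 * 7979 / 1e6
= 201868620.21 / 1e6
= 201.8686 MPa

201.8686


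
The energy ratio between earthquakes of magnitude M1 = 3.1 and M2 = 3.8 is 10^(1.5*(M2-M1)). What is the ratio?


M2 - M1 = 3.8 - 3.1 = 0.7
1.5 * 0.7 = 1.05
ratio = 10^1.05 = 11.22

11.22


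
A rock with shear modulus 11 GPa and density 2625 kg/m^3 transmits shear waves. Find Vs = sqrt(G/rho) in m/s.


Convert G to Pa: G = 11e9 Pa
Compute G/rho = 11e9 / 2625 = 4190476.1905
Vs = sqrt(4190476.1905) = 2047.07 m/s

2047.07


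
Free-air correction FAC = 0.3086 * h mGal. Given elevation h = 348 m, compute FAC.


FAC = 0.3086 * h
= 0.3086 * 348
= 107.3928 mGal

107.3928


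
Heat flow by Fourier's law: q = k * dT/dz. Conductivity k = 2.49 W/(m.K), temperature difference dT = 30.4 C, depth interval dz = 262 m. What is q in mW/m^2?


q = k * dT / dz * 1000
= 2.49 * 30.4 / 262 * 1000
= 0.288916 * 1000
= 288.916 mW/m^2

288.916


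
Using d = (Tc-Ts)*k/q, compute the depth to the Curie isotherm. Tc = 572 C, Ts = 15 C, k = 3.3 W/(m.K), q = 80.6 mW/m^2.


T_Curie - T_surf = 572 - 15 = 557 C
Convert q to W/m^2: 80.6 mW/m^2 = 0.0806 W/m^2
d = 557 * 3.3 / 0.0806 = 22805.21 m

22805.21


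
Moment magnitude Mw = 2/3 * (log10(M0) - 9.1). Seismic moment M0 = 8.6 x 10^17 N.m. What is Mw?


log10(M0) = log10(8.6 x 10^17) = 17.9345
Mw = 2/3 * (17.9345 - 9.1)
= 2/3 * 8.8345
= 5.89

5.89


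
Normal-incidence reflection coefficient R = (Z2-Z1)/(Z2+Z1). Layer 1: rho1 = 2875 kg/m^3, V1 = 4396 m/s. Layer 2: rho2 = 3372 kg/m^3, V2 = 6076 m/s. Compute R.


Z1 = 2875 * 4396 = 12638500
Z2 = 3372 * 6076 = 20488272
R = (20488272 - 12638500) / (20488272 + 12638500) = 7849772 / 33126772 = 0.237

0.237


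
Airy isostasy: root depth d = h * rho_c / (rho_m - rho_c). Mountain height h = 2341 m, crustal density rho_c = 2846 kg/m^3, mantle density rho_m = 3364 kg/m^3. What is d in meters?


rho_m - rho_c = 3364 - 2846 = 518
d = 2341 * 2846 / 518
= 6662486 / 518
= 12861.94 m

12861.94


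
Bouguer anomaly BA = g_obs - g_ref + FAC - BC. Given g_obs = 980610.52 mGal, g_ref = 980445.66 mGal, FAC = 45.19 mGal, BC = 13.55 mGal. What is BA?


BA = g_obs - g_ref + FAC - BC
= 980610.52 - 980445.66 + 45.19 - 13.55
= 196.5 mGal

196.5


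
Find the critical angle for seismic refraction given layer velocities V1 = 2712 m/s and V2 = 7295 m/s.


V1/V2 = 2712/7295 = 0.371761
theta_c = arcsin(0.371761) = 21.8243 degrees

21.8243


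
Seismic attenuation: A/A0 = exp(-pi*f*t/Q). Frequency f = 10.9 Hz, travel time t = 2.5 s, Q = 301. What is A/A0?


pi*f*t/Q = pi*10.9*2.5/301 = 0.284413
A/A0 = exp(-0.284413) = 0.752456

0.752456


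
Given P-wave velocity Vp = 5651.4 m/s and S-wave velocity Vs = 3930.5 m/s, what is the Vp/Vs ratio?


Vp/Vs = 5651.4 / 3930.5
= 1.4378

1.4378


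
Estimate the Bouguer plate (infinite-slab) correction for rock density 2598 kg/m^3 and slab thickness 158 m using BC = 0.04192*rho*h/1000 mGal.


BC = 0.04192 * rho * h / 1000
= 0.04192 * 2598 * 158 / 1000
= 17.2075 mGal

17.2075


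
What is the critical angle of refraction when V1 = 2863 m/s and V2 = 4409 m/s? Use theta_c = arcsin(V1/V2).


V1/V2 = 2863/4409 = 0.649354
theta_c = arcsin(0.649354) = 40.4929 degrees

40.4929


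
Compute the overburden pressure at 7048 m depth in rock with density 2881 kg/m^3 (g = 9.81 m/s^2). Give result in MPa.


P = rho * g * z / 1e6
= 2881 * 9.81 * 7048 / 1e6
= 199194875.28 / 1e6
= 199.1949 MPa

199.1949


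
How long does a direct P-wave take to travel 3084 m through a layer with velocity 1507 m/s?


t = x / V
= 3084 / 1507
= 2.0464 s

2.0464


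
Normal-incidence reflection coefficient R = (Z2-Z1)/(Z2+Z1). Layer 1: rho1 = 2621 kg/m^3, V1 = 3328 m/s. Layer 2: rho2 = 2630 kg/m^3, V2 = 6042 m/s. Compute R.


Z1 = 2621 * 3328 = 8722688
Z2 = 2630 * 6042 = 15890460
R = (15890460 - 8722688) / (15890460 + 8722688) = 7167772 / 24613148 = 0.2912

0.2912


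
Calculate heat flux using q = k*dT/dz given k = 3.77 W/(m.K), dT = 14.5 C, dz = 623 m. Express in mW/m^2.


q = k * dT / dz * 1000
= 3.77 * 14.5 / 623 * 1000
= 0.087745 * 1000
= 87.7448 mW/m^2

87.7448


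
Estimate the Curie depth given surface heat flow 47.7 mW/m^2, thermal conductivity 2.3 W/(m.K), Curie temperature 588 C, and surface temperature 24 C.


T_Curie - T_surf = 588 - 24 = 564 C
Convert q to W/m^2: 47.7 mW/m^2 = 0.0477 W/m^2
d = 564 * 2.3 / 0.0477 = 27194.97 m

27194.97


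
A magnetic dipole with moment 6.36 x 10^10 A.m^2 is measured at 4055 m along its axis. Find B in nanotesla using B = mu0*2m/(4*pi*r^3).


m = 6.36 x 10^10 = 63600000000 A.m^2
2m = 127200000000 A.m^2
r^3 = 4055^3 = 66676466375
B = (4pi*10^-7) * 127200000000 / (4*pi * 66676466375) * 1e9
= 159844.234215 / 837881187724.11 * 1e9
= 190.772 nT

190.772


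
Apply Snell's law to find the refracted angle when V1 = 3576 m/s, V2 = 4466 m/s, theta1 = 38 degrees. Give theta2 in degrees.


sin(theta1) = sin(38 deg) = 0.615661
sin(theta2) = V2/V1 * sin(theta1) = 4466/3576 * 0.615661 = 0.768888
theta2 = arcsin(0.768888) = 50.2542 degrees

50.2542


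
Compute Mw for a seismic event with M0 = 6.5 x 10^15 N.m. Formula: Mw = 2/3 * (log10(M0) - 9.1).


log10(M0) = log10(6.5 x 10^15) = 15.8129
Mw = 2/3 * (15.8129 - 9.1)
= 2/3 * 6.7129
= 4.48

4.48


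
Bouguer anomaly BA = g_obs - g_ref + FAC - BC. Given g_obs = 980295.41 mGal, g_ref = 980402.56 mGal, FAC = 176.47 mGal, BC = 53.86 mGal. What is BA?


BA = g_obs - g_ref + FAC - BC
= 980295.41 - 980402.56 + 176.47 - 53.86
= 15.46 mGal

15.46


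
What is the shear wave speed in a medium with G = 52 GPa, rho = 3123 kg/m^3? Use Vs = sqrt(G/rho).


Convert G to Pa: G = 52e9 Pa
Compute G/rho = 52e9 / 3123 = 16650656.4201
Vs = sqrt(16650656.4201) = 4080.52 m/s

4080.52


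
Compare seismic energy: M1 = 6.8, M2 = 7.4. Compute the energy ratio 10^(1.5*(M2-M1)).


M2 - M1 = 7.4 - 6.8 = 0.6
1.5 * 0.6 = 0.9
ratio = 10^0.9 = 7.94

7.94


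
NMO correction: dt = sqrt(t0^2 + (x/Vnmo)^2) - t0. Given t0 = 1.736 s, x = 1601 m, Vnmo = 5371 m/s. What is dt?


x/Vnmo = 1601/5371 = 0.298082
(x/Vnmo)^2 = 0.088853
t0^2 = 3.013696
sqrt(3.013696 + 0.088853) = 1.761405
dt = 1.761405 - 1.736 = 0.025405

0.025405


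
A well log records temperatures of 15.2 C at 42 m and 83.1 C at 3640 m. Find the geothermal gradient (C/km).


dT = 83.1 - 15.2 = 67.9 C
dz = 3640 - 42 = 3598 m
gradient = dT/dz * 1000 = 67.9/3598 * 1000 = 18.8716 C/km

18.8716


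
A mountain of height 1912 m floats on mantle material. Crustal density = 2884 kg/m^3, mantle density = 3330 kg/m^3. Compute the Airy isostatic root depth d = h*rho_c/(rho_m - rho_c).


rho_m - rho_c = 3330 - 2884 = 446
d = 1912 * 2884 / 446
= 5514208 / 446
= 12363.7 m

12363.7


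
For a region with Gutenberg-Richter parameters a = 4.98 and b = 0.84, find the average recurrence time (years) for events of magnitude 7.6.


log10(N) = 4.98 - 0.84*7.6 = -1.404
N = 10^-1.404 = 0.039446
T = 1/N = 1/0.039446 = 25.3513 years

25.3513


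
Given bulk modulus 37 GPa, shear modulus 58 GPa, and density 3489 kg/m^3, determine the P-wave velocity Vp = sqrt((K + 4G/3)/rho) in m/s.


First compute the effective modulus:
K + 4G/3 = 37e9 + 4*58e9/3 = 114333333333.33 Pa
Then divide by density:
114333333333.33 / 3489 = 32769657.0173 Pa/(kg/m^3)
Take the square root:
Vp = sqrt(32769657.0173) = 5724.48 m/s

5724.48


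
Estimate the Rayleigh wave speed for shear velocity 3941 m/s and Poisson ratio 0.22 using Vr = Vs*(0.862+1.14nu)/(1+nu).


Numerator factor = 0.862 + 1.14*0.22 = 1.1128
Denominator = 1 + 0.22 = 1.22
Vr = 3941 * 1.1128 / 1.22 = 3594.71 m/s

3594.71


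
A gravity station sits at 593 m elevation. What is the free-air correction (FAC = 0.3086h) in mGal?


FAC = 0.3086 * h
= 0.3086 * 593
= 182.9998 mGal

182.9998


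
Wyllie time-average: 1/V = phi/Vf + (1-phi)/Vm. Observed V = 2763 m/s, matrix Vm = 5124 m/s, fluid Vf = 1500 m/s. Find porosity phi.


1/V - 1/Vm = 1/2763 - 1/5124 = 0.00016677
1/Vf - 1/Vm = 1/1500 - 1/5124 = 0.00047151
phi = 0.00016677 / 0.00047151 = 0.3537

0.3537


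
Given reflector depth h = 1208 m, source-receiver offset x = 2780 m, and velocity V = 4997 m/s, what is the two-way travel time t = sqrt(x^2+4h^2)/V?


x^2 + 4h^2 = 2780^2 + 4*1208^2 = 7728400 + 5837056 = 13565456
sqrt(13565456) = 3683.1313
t = 3683.1313 / 4997 = 0.7371 s

0.7371


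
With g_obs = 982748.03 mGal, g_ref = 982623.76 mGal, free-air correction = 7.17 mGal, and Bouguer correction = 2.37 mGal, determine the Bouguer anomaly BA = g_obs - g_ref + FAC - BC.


BA = g_obs - g_ref + FAC - BC
= 982748.03 - 982623.76 + 7.17 - 2.37
= 129.07 mGal

129.07


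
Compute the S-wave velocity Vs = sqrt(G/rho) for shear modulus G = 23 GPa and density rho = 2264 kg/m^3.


Convert G to Pa: G = 23e9 Pa
Compute G/rho = 23e9 / 2264 = 10159010.6007
Vs = sqrt(10159010.6007) = 3187.32 m/s

3187.32


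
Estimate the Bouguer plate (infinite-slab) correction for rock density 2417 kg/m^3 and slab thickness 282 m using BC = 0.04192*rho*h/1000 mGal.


BC = 0.04192 * rho * h / 1000
= 0.04192 * 2417 * 282 / 1000
= 28.5724 mGal

28.5724


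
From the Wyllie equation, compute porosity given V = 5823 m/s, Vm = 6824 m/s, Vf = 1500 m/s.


1/V - 1/Vm = 1/5823 - 1/6824 = 2.519e-05
1/Vf - 1/Vm = 1/1500 - 1/6824 = 0.00052013
phi = 2.519e-05 / 0.00052013 = 0.0484

0.0484


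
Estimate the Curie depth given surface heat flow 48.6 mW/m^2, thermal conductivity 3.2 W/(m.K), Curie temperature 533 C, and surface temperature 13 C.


T_Curie - T_surf = 533 - 13 = 520 C
Convert q to W/m^2: 48.6 mW/m^2 = 0.0486 W/m^2
d = 520 * 3.2 / 0.0486 = 34238.68 m

34238.68


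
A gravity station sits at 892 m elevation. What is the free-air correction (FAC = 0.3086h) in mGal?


FAC = 0.3086 * h
= 0.3086 * 892
= 275.2712 mGal

275.2712


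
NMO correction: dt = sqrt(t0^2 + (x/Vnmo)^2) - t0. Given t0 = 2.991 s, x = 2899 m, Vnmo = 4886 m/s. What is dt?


x/Vnmo = 2899/4886 = 0.593328
(x/Vnmo)^2 = 0.352038
t0^2 = 8.946081
sqrt(8.946081 + 0.352038) = 3.049282
dt = 3.049282 - 2.991 = 0.058282

0.058282


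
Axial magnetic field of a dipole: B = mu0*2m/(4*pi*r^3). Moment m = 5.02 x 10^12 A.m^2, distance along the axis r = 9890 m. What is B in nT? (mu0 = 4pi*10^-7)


m = 5.02 x 10^12 = 5020000000000 A.m^2
2m = 10040000000000 A.m^2
r^3 = 9890^3 = 967361669000
B = (4pi*10^-7) * 10040000000000 / (4*pi * 967361669000) * 1e9
= 12616636.096817 / 12156225250779.04 * 1e9
= 1037.8745 nT

1037.8745


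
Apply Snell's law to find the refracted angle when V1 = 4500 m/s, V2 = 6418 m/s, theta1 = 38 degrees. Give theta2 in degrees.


sin(theta1) = sin(38 deg) = 0.615661
sin(theta2) = V2/V1 * sin(theta1) = 6418/4500 * 0.615661 = 0.87807
theta2 = arcsin(0.87807) = 61.4104 degrees

61.4104


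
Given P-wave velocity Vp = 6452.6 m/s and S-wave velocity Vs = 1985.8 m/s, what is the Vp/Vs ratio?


Vp/Vs = 6452.6 / 1985.8
= 3.2494

3.2494


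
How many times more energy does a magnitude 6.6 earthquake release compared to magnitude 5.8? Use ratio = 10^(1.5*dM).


M2 - M1 = 6.6 - 5.8 = 0.8
1.5 * 0.8 = 1.2
ratio = 10^1.2 = 15.85

15.85


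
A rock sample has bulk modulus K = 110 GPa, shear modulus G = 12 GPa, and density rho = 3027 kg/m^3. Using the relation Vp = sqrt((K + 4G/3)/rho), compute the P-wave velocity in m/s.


First compute the effective modulus:
K + 4G/3 = 110e9 + 4*12e9/3 = 126000000000.0 Pa
Then divide by density:
126000000000.0 / 3027 = 41625371.6551 Pa/(kg/m^3)
Take the square root:
Vp = sqrt(41625371.6551) = 6451.77 m/s

6451.77


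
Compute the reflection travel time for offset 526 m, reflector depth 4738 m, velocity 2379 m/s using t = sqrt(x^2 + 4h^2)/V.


x^2 + 4h^2 = 526^2 + 4*4738^2 = 276676 + 89794576 = 90071252
sqrt(90071252) = 9490.5875
t = 9490.5875 / 2379 = 3.9893 s

3.9893


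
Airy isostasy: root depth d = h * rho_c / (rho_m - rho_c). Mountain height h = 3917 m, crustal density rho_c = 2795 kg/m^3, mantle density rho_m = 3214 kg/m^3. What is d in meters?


rho_m - rho_c = 3214 - 2795 = 419
d = 3917 * 2795 / 419
= 10948015 / 419
= 26128.91 m

26128.91


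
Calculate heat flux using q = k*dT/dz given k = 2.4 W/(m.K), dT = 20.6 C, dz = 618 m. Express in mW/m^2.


q = k * dT / dz * 1000
= 2.4 * 20.6 / 618 * 1000
= 0.08 * 1000
= 80.0 mW/m^2

80.0


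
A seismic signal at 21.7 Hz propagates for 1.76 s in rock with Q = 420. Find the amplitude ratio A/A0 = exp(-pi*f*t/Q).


pi*f*t/Q = pi*21.7*1.76/420 = 0.285675
A/A0 = exp(-0.285675) = 0.751506

0.751506


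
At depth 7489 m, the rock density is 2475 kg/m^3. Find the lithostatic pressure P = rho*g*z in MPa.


P = rho * g * z / 1e6
= 2475 * 9.81 * 7489 / 1e6
= 181831047.75 / 1e6
= 181.831 MPa

181.831


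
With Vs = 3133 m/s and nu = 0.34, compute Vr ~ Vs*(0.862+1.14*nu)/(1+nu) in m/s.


Numerator factor = 0.862 + 1.14*0.34 = 1.2496
Denominator = 1 + 0.34 = 1.34
Vr = 3133 * 1.2496 / 1.34 = 2921.64 m/s

2921.64


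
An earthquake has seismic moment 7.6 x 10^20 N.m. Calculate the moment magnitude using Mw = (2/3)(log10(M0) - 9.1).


log10(M0) = log10(7.6 x 10^20) = 20.8808
Mw = 2/3 * (20.8808 - 9.1)
= 2/3 * 11.7808
= 7.85

7.85


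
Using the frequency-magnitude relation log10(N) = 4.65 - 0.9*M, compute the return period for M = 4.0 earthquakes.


log10(N) = 4.65 - 0.9*4.0 = 1.05
N = 10^1.05 = 11.220185
T = 1/N = 1/11.220185 = 0.0891 years

0.0891


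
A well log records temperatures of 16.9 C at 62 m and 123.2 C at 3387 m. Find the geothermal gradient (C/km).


dT = 123.2 - 16.9 = 106.3 C
dz = 3387 - 62 = 3325 m
gradient = dT/dz * 1000 = 106.3/3325 * 1000 = 31.9699 C/km

31.9699


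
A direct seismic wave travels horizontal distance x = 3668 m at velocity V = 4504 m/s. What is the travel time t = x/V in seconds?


t = x / V
= 3668 / 4504
= 0.8144 s

0.8144


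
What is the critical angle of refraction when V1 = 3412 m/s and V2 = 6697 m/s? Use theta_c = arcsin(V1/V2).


V1/V2 = 3412/6697 = 0.509482
theta_c = arcsin(0.509482) = 30.6293 degrees

30.6293


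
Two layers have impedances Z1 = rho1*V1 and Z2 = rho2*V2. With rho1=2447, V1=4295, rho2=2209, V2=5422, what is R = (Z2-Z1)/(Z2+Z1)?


Z1 = 2447 * 4295 = 10509865
Z2 = 2209 * 5422 = 11977198
R = (11977198 - 10509865) / (11977198 + 10509865) = 1467333 / 22487063 = 0.0653

0.0653


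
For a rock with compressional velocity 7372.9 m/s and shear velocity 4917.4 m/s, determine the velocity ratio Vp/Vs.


Vp/Vs = 7372.9 / 4917.4
= 1.4993

1.4993


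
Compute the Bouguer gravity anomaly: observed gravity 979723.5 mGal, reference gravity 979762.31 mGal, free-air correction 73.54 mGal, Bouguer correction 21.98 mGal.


BA = g_obs - g_ref + FAC - BC
= 979723.5 - 979762.31 + 73.54 - 21.98
= 12.75 mGal

12.75


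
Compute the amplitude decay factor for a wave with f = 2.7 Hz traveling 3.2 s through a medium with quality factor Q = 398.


pi*f*t/Q = pi*2.7*3.2/398 = 0.068199
A/A0 = exp(-0.068199) = 0.934074

0.934074


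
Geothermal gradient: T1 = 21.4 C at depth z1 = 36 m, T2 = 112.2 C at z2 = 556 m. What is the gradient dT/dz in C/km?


dT = 112.2 - 21.4 = 90.8 C
dz = 556 - 36 = 520 m
gradient = dT/dz * 1000 = 90.8/520 * 1000 = 174.6154 C/km

174.6154


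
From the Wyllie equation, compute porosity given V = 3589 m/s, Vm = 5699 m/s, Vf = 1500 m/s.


1/V - 1/Vm = 1/3589 - 1/5699 = 0.00010316
1/Vf - 1/Vm = 1/1500 - 1/5699 = 0.0004912
phi = 0.00010316 / 0.0004912 = 0.21

0.21


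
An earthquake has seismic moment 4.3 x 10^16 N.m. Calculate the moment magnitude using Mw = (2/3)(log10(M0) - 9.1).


log10(M0) = log10(4.3 x 10^16) = 16.6335
Mw = 2/3 * (16.6335 - 9.1)
= 2/3 * 7.5335
= 5.02

5.02


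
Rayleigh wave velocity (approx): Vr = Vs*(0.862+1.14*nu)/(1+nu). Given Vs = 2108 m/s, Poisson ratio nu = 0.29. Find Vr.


Numerator factor = 0.862 + 1.14*0.29 = 1.1926
Denominator = 1 + 0.29 = 1.29
Vr = 2108 * 1.1926 / 1.29 = 1948.84 m/s

1948.84


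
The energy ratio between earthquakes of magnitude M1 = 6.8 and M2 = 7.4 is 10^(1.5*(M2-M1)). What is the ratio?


M2 - M1 = 7.4 - 6.8 = 0.6
1.5 * 0.6 = 0.9
ratio = 10^0.9 = 7.94

7.94


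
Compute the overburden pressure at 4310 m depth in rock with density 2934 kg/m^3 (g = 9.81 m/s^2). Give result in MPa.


P = rho * g * z / 1e6
= 2934 * 9.81 * 4310 / 1e6
= 124052747.4 / 1e6
= 124.0527 MPa

124.0527


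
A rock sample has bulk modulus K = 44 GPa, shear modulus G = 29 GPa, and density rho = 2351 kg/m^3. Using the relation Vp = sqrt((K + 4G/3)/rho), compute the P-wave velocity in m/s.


First compute the effective modulus:
K + 4G/3 = 44e9 + 4*29e9/3 = 82666666666.67 Pa
Then divide by density:
82666666666.67 / 2351 = 35162342.2657 Pa/(kg/m^3)
Take the square root:
Vp = sqrt(35162342.2657) = 5929.78 m/s

5929.78


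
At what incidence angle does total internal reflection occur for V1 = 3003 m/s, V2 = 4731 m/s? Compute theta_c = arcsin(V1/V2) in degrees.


V1/V2 = 3003/4731 = 0.63475
theta_c = arcsin(0.63475) = 39.4014 degrees

39.4014


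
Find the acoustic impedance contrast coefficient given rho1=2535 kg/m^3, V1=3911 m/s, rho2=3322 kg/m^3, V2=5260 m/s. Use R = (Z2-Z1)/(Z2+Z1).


Z1 = 2535 * 3911 = 9914385
Z2 = 3322 * 5260 = 17473720
R = (17473720 - 9914385) / (17473720 + 9914385) = 7559335 / 27388105 = 0.276

0.276


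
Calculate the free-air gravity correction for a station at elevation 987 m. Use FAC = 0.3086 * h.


FAC = 0.3086 * h
= 0.3086 * 987
= 304.5882 mGal

304.5882


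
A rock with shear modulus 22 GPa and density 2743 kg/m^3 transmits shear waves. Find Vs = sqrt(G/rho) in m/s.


Convert G to Pa: G = 22e9 Pa
Compute G/rho = 22e9 / 2743 = 8020415.6034
Vs = sqrt(8020415.6034) = 2832.03 m/s

2832.03


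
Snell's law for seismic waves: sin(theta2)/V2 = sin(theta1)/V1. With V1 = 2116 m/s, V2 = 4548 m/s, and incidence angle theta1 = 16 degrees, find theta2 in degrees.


sin(theta1) = sin(16 deg) = 0.275637
sin(theta2) = V2/V1 * sin(theta1) = 4548/2116 * 0.275637 = 0.592438
theta2 = arcsin(0.592438) = 36.3302 degrees

36.3302


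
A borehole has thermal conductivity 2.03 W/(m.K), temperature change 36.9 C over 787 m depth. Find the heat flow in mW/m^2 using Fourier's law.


q = k * dT / dz * 1000
= 2.03 * 36.9 / 787 * 1000
= 0.09518 * 1000
= 95.1804 mW/m^2

95.1804
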